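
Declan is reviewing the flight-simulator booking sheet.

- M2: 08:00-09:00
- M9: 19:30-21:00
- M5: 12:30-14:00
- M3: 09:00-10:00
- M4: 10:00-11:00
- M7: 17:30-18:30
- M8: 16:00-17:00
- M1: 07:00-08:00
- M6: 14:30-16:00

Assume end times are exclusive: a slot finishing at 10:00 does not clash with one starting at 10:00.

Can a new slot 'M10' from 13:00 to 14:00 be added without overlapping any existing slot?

No — it overlaps M5

M1: ends 08:00 at or before M10 starts 13:00 → clear.
M2: ends 09:00 at or before M10 starts 13:00 → clear.
M3: ends 10:00 at or before M10 starts 13:00 → clear.
M4: ends 11:00 at or before M10 starts 13:00 → clear.
M5: starts 12:30 before M10 ends 14:00, and ends 14:00 after M10 starts 13:00 → overlap.
M6: starts 14:30 at or after M10 ends 14:00 → clear.
M8: starts 16:00 at or after M10 ends 14:00 → clear.
M7: starts 17:30 at or after M10 ends 14:00 → clear.
M9: starts 19:30 at or after M10 ends 14:00 → clear.
M10 overlaps M5.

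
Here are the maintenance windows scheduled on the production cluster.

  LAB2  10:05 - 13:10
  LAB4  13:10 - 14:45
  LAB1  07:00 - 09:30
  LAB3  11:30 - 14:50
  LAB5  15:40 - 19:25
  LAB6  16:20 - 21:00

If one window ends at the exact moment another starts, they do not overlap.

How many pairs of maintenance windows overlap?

Check each pair: they overlap iff neither finishes before the other starts.
Sorted by start: LAB1, LAB2, LAB3, LAB4, LAB5, LAB6.
LAB2 starts after LAB1 ends — done with LAB1.
LAB3 starts before LAB2 ends → LAB2 and LAB3 overlap.
LAB4 starts exactly when LAB2 ends (back-to-back, no overlap) — done with LAB2.
LAB4 starts before LAB3 ends → LAB3 and LAB4 overlap.
LAB5 starts after LAB3 ends — done with LAB3.
LAB5 starts after LAB4 ends — done with LAB4.
LAB6 starts before LAB5 ends → LAB5 and LAB6 overlap.
Overlapping pairs: LAB2 & LAB3, LAB3 & LAB4, LAB5 & LAB6 — 3 in total.

3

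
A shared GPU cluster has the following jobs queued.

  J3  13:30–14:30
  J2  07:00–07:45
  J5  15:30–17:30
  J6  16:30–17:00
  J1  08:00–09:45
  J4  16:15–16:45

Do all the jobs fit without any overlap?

No

Sorted by start: J2, J1, J3, J5, J4, J6.
J1 starts after J2 ends, so nothing later overlaps J2 either.
J3 starts after J1 ends, so nothing later overlaps J1 either.
J5 starts after J3 ends, so nothing later overlaps J3 either.
J4 starts before J5 ends → J5 and J4 overlap.
That's a conflict, so the schedule is not conflict-free.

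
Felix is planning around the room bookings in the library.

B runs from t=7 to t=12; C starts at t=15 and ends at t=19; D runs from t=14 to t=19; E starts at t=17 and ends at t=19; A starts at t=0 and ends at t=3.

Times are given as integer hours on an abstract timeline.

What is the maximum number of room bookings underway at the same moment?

Sweep the timeline, counting +1 at each start and −1 at each end (ends before starts at a tie):
t=0 start A → 1
t=3 end A → 0
t=7 start B → 1
t=12 end B → 0
t=14 start D → 1
t=15 start C → 2
t=17 start E → 3
t=19 end C → 2
t=19 end D → 1
t=19 end E → 0
Peak is 3, at t=17 (C, D, E).

3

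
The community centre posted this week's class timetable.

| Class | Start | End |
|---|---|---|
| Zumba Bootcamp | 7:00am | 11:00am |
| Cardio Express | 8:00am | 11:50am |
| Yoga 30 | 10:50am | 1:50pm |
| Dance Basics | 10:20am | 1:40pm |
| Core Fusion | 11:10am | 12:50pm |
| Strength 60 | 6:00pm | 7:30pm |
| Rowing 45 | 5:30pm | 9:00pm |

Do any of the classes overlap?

Sorted by start: Zumba Bootcamp, Cardio Express, Dance Basics, Yoga 30, Core Fusion, Rowing 45, Strength 60.
Cardio Express starts before Zumba Bootcamp ends → Zumba Bootcamp and Cardio Express overlap.
That's a conflict, so the schedule is not conflict-free.

Yes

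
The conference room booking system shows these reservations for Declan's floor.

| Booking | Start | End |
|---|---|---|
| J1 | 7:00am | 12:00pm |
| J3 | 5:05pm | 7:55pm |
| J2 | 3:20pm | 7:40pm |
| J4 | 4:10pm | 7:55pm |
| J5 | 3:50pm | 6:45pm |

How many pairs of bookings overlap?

Sorted by start: J1, J2, J5, J4, J3.
J2 starts after J1 ends, so J1 has no further overlaps.
J5 starts before J2 ends → J2 and J5 overlap.
J4 starts before J2 ends → J2 and J4 overlap.
J3 starts before J2 ends → J2 and J3 overlap.
J4 starts before J5 ends → J5 and J4 overlap.
J3 starts before J5 ends → J5 and J3 overlap.
J3 starts before J4 ends → J4 and J3 overlap.
Overlapping pairs: J2 & J3, J2 & J4, J2 & J5, J3 & J4, J3 & J5, J4 & J5 — 6 in total.

6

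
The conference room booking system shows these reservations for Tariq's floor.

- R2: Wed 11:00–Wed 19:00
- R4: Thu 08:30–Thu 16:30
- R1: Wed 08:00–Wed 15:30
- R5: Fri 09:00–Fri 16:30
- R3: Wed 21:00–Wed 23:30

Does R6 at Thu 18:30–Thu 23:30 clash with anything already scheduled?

No — it doesn't clash with anything

R1: ends Wed 15:30 at or before R6 starts Thu 18:30 → clear.
R2: ends Wed 19:00 at or before R6 starts Thu 18:30 → clear.
R3: ends Wed 23:30 at or before R6 starts Thu 18:30 → clear.
R4: ends Thu 16:30 at or before R6 starts Thu 18:30 → clear.
R5: starts Fri 09:00 at or after R6 ends Thu 23:30 → clear.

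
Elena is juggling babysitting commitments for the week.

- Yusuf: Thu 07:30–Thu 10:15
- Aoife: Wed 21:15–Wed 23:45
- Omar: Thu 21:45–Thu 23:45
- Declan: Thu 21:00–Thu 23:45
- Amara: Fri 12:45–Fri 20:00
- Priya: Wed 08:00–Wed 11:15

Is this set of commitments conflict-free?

Check each pair: they overlap iff neither finishes before the other starts.
Sorted by start: Priya, Aoife, Yusuf, Declan, Omar, Amara.
Aoife starts after Priya ends, so Priya has no further overlaps.
Yusuf starts after Aoife ends, so Aoife has no further overlaps.
Declan starts after Yusuf ends, so Yusuf has no further overlaps.
Omar starts before Declan ends → Declan and Omar overlap.
That's a conflict, so the schedule is not conflict-free.

No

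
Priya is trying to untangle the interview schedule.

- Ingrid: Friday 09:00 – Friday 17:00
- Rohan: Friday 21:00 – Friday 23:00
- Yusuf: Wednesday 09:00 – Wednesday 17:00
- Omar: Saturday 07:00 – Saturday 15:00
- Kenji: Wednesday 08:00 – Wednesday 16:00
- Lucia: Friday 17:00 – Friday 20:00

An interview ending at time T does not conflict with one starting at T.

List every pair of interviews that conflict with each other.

Kenji & Yusuf

Two intervals overlap when each starts before the other ends.
Sorted by start: Kenji, Yusuf, Ingrid, Lucia, Rohan, Omar.
Yusuf starts before Kenji ends → Kenji and Yusuf overlap.
Ingrid starts after Kenji ends; Kenji is clear from here.
Ingrid starts after Yusuf ends; Yusuf is clear from here.
Lucia starts exactly when Ingrid ends (back-to-back, no overlap); Ingrid is clear from here.
Rohan starts after Lucia ends; Lucia is clear from here.
Omar starts after Rohan ends.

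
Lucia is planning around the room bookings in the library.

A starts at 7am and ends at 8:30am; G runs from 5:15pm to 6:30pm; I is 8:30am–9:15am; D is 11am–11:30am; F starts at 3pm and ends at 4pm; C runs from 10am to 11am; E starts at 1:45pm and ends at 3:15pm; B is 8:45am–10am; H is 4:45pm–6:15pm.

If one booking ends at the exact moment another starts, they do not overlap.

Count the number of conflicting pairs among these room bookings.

Two intervals overlap when each starts before the other ends.
Sorted by start: A, I, B, C, D, E, F, H, G.
I starts exactly when A ends (back-to-back, no overlap), so nothing later overlaps A either.
B starts before I ends → I and B overlap.
C starts after I ends, so nothing later overlaps I either.
C starts exactly when B ends (back-to-back, no overlap), so nothing later overlaps B either.
D starts exactly when C ends (back-to-back, no overlap), so nothing later overlaps C either.
E starts after D ends, so nothing later overlaps D either.
F starts before E ends → E and F overlap.
H starts after E ends, so nothing later overlaps E either.
H starts after F ends, so nothing later overlaps F either.
G starts before H ends → H and G overlap.
Overlapping pairs: B & I, E & F, G & H — 3 in total.

3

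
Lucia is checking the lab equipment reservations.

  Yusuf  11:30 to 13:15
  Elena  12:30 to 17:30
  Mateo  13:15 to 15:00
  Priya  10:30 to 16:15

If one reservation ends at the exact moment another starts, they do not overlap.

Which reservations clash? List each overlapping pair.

Check each pair: they overlap iff neither finishes before the other starts.
Sorted by start: Priya, Yusuf, Elena, Mateo.
Yusuf starts before Priya ends → Priya and Yusuf overlap.
Elena starts before Priya ends → Priya and Elena overlap.
Mateo starts before Priya ends → Priya and Mateo overlap.
Elena starts before Yusuf ends → Yusuf and Elena overlap.
Mateo starts exactly when Yusuf ends (back-to-back, no overlap).
Mateo starts before Elena ends → Elena and Mateo overlap.

Elena & Mateo, Elena & Priya, Elena & Yusuf, Mateo & Priya, Priya & Yusuf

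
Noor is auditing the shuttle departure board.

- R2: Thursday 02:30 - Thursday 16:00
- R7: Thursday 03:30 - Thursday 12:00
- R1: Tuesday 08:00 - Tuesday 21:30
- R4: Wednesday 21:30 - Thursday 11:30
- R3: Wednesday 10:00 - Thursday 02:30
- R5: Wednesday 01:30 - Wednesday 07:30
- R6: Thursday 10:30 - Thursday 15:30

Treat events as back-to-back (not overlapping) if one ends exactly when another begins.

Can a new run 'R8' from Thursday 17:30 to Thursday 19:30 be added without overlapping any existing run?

R1: ends Tuesday 21:30 at or before R8 starts Thursday 17:30 → clear.
R5: ends Wednesday 07:30 at or before R8 starts Thursday 17:30 → clear.
R3: ends Thursday 02:30 at or before R8 starts Thursday 17:30 → clear.
R4: ends Thursday 11:30 at or before R8 starts Thursday 17:30 → clear.
R2: ends Thursday 16:00 at or before R8 starts Thursday 17:30 → clear.
R7: ends Thursday 12:00 at or before R8 starts Thursday 17:30 → clear.
R6: ends Thursday 15:30 at or before R8 starts Thursday 17:30 → clear.

Yes — the slot is free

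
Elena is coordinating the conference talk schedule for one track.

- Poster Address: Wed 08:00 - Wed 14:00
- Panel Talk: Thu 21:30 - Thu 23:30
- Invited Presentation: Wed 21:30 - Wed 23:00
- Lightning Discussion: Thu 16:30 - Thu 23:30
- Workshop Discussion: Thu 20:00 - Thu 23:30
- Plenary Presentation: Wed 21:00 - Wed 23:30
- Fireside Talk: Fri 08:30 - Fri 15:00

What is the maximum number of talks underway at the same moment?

Sweep the timeline, counting +1 at each start and −1 at each end (ends before starts at a tie):
Wed 08:00 start Poster Address → 1
Wed 14:00 end Poster Address → 0
Wed 21:00 start Plenary Presentation → 1
Wed 21:30 start Invited Presentation → 2
Wed 23:00 end Invited Presentation → 1
Wed 23:30 end Plenary Presentation → 0
Thu 16:30 start Lightning Discussion → 1
Thu 20:00 start Workshop Discussion → 2
Thu 21:30 start Panel Talk → 3
Thu 23:30 end Lightning Discussion → 2
Thu 23:30 end Panel Talk → 1
Thu 23:30 end Workshop Discussion → 0
Fri 08:30 start Fireside Talk → 1
Fri 15:00 end Fireside Talk → 0
Peak is 3, at Thu 21:30 (Lightning Discussion, Panel Talk, Workshop Discussion).

3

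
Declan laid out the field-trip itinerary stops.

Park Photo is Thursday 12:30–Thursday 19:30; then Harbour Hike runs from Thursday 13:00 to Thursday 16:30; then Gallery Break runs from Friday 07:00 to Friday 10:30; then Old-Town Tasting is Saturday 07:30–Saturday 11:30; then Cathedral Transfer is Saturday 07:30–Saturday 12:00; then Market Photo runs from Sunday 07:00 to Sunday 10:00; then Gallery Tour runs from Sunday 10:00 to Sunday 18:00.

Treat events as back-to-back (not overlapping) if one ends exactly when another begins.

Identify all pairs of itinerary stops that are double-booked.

Cathedral Transfer & Old-Town Tasting, Harbour Hike & Park Photo

Sorted by start: Park Photo, Harbour Hike, Gallery Break, Old-Town Tasting, Cathedral Transfer, Market Photo, Gallery Tour.
Harbour Hike starts before Park Photo ends → Park Photo and Harbour Hike overlap.
Gallery Break starts after Park Photo ends, so nothing later overlaps Park Photo either.
Gallery Break starts after Harbour Hike ends, so nothing later overlaps Harbour Hike either.
Old-Town Tasting starts after Gallery Break ends, so nothing later overlaps Gallery Break either.
Cathedral Transfer starts before Old-Town Tasting ends → Old-Town Tasting and Cathedral Transfer overlap.
Market Photo starts after Old-Town Tasting ends, so nothing later overlaps Old-Town Tasting either.
Market Photo starts after Cathedral Transfer ends, so nothing later overlaps Cathedral Transfer either.
Gallery Tour starts exactly when Market Photo ends (back-to-back, no overlap).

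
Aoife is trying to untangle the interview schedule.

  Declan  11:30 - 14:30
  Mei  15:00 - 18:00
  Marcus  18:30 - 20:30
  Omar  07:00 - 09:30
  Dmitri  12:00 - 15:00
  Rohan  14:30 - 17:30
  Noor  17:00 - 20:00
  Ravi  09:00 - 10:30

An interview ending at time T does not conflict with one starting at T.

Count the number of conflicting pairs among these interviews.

Check each pair: they overlap iff neither finishes before the other starts.
Sorted by start: Omar, Ravi, Declan, Dmitri, Rohan, Mei, Noor, Marcus.
Ravi starts before Omar ends → Omar and Ravi overlap.
Declan starts after Omar ends, so nothing later overlaps Omar either.
Declan starts after Ravi ends, so nothing later overlaps Ravi either.
Dmitri starts before Declan ends → Declan and Dmitri overlap.
Rohan starts exactly when Declan ends (back-to-back, no overlap), so nothing later overlaps Declan either.
Rohan starts before Dmitri ends → Dmitri and Rohan overlap.
Mei starts exactly when Dmitri ends (back-to-back, no overlap), so nothing later overlaps Dmitri either.
Mei starts before Rohan ends → Rohan and Mei overlap.
Noor starts before Rohan ends → Rohan and Noor overlap.
Marcus starts after Rohan ends.
Noor starts before Mei ends → Mei and Noor overlap.
Marcus starts after Mei ends.
Marcus starts before Noor ends → Noor and Marcus overlap.
Overlapping pairs: Declan & Dmitri, Dmitri & Rohan, Marcus & Noor, Mei & Noor, Mei & Rohan, Noor & Rohan, Omar & Ravi — 7 in total.

7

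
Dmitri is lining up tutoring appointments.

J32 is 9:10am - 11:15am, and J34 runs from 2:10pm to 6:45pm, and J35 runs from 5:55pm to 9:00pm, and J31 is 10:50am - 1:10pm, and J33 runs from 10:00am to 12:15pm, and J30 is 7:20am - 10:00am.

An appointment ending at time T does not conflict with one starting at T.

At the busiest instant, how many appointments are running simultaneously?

3

Sort all start/end points and keep a running count:
7:20am start J30 → 1
9:10am start J32 → 2
10:00am end J30 → 1
10:00am start J33 → 2
10:50am start J31 → 3
11:15am end J32 → 2
12:15pm end J33 → 1
1:10pm end J31 → 0
2:10pm start J34 → 1
5:55pm start J35 → 2
6:45pm end J34 → 1
9:00pm end J35 → 0
Peak is 3, at 10:50am (J31, J32, J33).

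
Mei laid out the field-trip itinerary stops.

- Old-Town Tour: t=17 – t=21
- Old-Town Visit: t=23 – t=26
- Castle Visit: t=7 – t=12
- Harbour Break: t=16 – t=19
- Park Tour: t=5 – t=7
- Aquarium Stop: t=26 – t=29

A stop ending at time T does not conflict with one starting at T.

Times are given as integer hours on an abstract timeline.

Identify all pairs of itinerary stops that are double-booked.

Harbour Break & Old-Town Tour

Sorted by start: Park Tour, Castle Visit, Harbour Break, Old-Town Tour, Old-Town Visit, Aquarium Stop.
Castle Visit starts exactly when Park Tour ends (back-to-back, no overlap), so Park Tour has no further overlaps.
Harbour Break starts after Castle Visit ends, so Castle Visit has no further overlaps.
Old-Town Tour starts before Harbour Break ends → Harbour Break and Old-Town Tour overlap.
Old-Town Visit starts after Harbour Break ends, so Harbour Break has no further overlaps.
Old-Town Visit starts after Old-Town Tour ends, so Old-Town Tour has no further overlaps.
Aquarium Stop starts exactly when Old-Town Visit ends (back-to-back, no overlap).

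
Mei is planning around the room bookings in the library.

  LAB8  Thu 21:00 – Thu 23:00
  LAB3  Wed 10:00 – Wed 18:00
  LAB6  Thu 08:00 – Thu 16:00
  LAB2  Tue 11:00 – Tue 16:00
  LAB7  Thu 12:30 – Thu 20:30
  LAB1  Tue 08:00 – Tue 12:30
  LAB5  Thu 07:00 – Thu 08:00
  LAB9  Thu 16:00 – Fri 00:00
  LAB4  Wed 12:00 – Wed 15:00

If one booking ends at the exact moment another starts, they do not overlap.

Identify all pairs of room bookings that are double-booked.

Two intervals overlap when each starts before the other ends.
Sorted by start: LAB1, LAB2, LAB3, LAB4, LAB5, LAB6, LAB7, LAB9, LAB8.
LAB2 starts before LAB1 ends → LAB1 and LAB2 overlap.
LAB3 starts after LAB1 ends — done with LAB1.
LAB3 starts after LAB2 ends — done with LAB2.
LAB4 starts before LAB3 ends → LAB3 and LAB4 overlap.
LAB5 starts after LAB3 ends — done with LAB3.
LAB5 starts after LAB4 ends — done with LAB4.
LAB6 starts exactly when LAB5 ends (back-to-back, no overlap) — done with LAB5.
LAB7 starts before LAB6 ends → LAB6 and LAB7 overlap.
LAB9 starts exactly when LAB6 ends (back-to-back, no overlap) — done with LAB6.
LAB9 starts before LAB7 ends → LAB7 and LAB9 overlap.
LAB8 starts after LAB7 ends.
LAB8 starts before LAB9 ends → LAB9 and LAB8 overlap.

LAB1 & LAB2, LAB3 & LAB4, LAB6 & LAB7, LAB7 & LAB9, LAB8 & LAB9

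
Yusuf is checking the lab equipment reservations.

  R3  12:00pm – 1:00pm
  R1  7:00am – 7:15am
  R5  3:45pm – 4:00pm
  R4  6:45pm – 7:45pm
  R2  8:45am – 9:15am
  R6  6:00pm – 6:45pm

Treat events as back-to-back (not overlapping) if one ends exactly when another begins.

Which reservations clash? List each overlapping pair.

Sorted by start: R1, R2, R3, R5, R6, R4.
R2 starts after R1 ends — done with R1.
R3 starts after R2 ends — done with R2.
R5 starts after R3 ends — done with R3.
R6 starts after R5 ends — done with R5.
R4 starts exactly when R6 ends (back-to-back, no overlap).

no conflicts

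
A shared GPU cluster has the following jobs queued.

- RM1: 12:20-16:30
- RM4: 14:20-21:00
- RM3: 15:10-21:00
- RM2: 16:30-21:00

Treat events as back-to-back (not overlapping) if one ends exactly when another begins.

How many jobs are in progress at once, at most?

Sweep the timeline, counting +1 at each start and −1 at each end (ends before starts at a tie):
12:20 start RM1 → 1
14:20 start RM4 → 2
15:10 start RM3 → 3
16:30 end RM1 → 2
16:30 start RM2 → 3
21:00 end RM2 → 2
21:00 end RM3 → 1
21:00 end RM4 → 0
Peak is 3, at 15:10 (RM1, RM3, RM4).

3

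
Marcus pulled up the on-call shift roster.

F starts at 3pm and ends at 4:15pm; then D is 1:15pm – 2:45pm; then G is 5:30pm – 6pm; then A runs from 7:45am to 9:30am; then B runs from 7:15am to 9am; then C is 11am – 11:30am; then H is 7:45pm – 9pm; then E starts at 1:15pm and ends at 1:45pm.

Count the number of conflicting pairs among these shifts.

Sorted by start: B, A, C, D, E, F, G, H.
A starts before B ends → B and A overlap.
C starts after B ends — done with B.
C starts after A ends — done with A.
D starts after C ends — done with C.
E starts before D ends → D and E overlap.
F starts after D ends — done with D.
F starts after E ends — done with E.
G starts after F ends — done with F.
H starts after G ends.
Overlapping pairs: A & B, D & E — 2 in total.

2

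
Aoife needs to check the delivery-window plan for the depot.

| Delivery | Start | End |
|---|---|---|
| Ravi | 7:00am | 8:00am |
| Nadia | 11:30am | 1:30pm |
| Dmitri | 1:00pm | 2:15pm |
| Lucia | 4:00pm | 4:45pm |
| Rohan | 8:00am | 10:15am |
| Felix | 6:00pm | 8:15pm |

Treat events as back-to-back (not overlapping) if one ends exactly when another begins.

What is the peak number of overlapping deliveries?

Sort all start/end points and keep a running count:
7:00am start Ravi → 1
8:00am end Ravi → 0
8:00am start Rohan → 1
10:15am end Rohan → 0
11:30am start Nadia → 1
1:00pm start Dmitri → 2
1:30pm end Nadia → 1
2:15pm end Dmitri → 0
4:00pm start Lucia → 1
4:45pm end Lucia → 0
6:00pm start Felix → 1
8:15pm end Felix → 0
Peak is 2, at 1:00pm (Dmitri, Nadia).

2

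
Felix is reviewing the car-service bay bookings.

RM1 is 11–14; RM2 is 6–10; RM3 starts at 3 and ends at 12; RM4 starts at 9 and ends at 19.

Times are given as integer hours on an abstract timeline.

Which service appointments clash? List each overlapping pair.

RM1 & RM3, RM1 & RM4, RM2 & RM3, RM2 & RM4, RM3 & RM4

Sorted by start: RM3, RM2, RM4, RM1.
RM2 starts before RM3 ends → RM3 and RM2 overlap.
RM4 starts before RM3 ends → RM3 and RM4 overlap.
RM1 starts before RM3 ends → RM3 and RM1 overlap.
RM4 starts before RM2 ends → RM2 and RM4 overlap.
RM1 starts after RM2 ends.
RM1 starts before RM4 ends → RM4 and RM1 overlap.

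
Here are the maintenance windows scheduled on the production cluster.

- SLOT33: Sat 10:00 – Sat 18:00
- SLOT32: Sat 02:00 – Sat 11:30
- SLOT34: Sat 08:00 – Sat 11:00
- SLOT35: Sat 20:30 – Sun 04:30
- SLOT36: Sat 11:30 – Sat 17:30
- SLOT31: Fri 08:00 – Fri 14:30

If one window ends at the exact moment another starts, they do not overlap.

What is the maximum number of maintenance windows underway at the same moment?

Sort all start/end points and keep a running count:
Fri 08:00 start SLOT31 → 1
Fri 14:30 end SLOT31 → 0
Sat 02:00 start SLOT32 → 1
Sat 08:00 start SLOT34 → 2
Sat 10:00 start SLOT33 → 3
Sat 11:00 end SLOT34 → 2
Sat 11:30 end SLOT32 → 1
Sat 11:30 start SLOT36 → 2
Sat 17:30 end SLOT36 → 1
Sat 18:00 end SLOT33 → 0
Sat 20:30 start SLOT35 → 1
Sun 04:30 end SLOT35 → 0
Peak is 3, at Sat 10:00 (SLOT32, SLOT33, SLOT34).

3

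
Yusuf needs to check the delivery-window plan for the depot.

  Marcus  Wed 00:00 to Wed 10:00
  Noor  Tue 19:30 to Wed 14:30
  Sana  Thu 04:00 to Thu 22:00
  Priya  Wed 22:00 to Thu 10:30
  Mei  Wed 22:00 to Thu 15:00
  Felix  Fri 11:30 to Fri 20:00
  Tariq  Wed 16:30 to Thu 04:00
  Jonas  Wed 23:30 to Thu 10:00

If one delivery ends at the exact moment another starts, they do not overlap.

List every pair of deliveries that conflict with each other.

Check each pair: they overlap iff neither finishes before the other starts.
Sorted by start: Noor, Marcus, Tariq, Priya, Mei, Jonas, Sana, Felix.
Marcus starts before Noor ends → Noor and Marcus overlap.
Tariq starts after Noor ends, so nothing later overlaps Noor either.
Tariq starts after Marcus ends, so nothing later overlaps Marcus either.
Priya starts before Tariq ends → Tariq and Priya overlap.
Mei starts before Tariq ends → Tariq and Mei overlap.
Jonas starts before Tariq ends → Tariq and Jonas overlap.
Sana starts exactly when Tariq ends (back-to-back, no overlap), so nothing later overlaps Tariq either.
Mei starts before Priya ends → Priya and Mei overlap.
Jonas starts before Priya ends → Priya and Jonas overlap.
Sana starts before Priya ends → Priya and Sana overlap.
Felix starts after Priya ends.
Jonas starts before Mei ends → Mei and Jonas overlap.
Sana starts before Mei ends → Mei and Sana overlap.
Felix starts after Mei ends.
Sana starts before Jonas ends → Jonas and Sana overlap.
Felix starts after Jonas ends.
Felix starts after Sana ends.

Jonas & Mei, Jonas & Priya, Jonas & Sana, Jonas & Tariq, Marcus & Noor, Mei & Priya, Mei & Sana, Mei & Tariq, Priya & Sana, Priya & Tariq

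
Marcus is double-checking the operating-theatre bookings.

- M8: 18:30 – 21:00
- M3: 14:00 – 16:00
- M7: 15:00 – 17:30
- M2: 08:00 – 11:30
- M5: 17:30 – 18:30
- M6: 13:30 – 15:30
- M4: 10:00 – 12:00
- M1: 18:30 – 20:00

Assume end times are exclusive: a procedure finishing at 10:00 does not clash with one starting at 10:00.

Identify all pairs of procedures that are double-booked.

M1 & M8, M2 & M4, M3 & M6, M3 & M7, M6 & M7

Check each pair: they overlap iff neither finishes before the other starts.
Sorted by start: M2, M4, M6, M3, M7, M5, M1, M8.
M4 starts before M2 ends → M2 and M4 overlap.
M6 starts after M2 ends, so nothing later overlaps M2 either.
M6 starts after M4 ends, so nothing later overlaps M4 either.
M3 starts before M6 ends → M6 and M3 overlap.
M7 starts before M6 ends → M6 and M7 overlap.
M5 starts after M6 ends, so nothing later overlaps M6 either.
M7 starts before M3 ends → M3 and M7 overlap.
M5 starts after M3 ends, so nothing later overlaps M3 either.
M5 starts exactly when M7 ends (back-to-back, no overlap), so nothing later overlaps M7 either.
M1 starts exactly when M5 ends (back-to-back, no overlap), so nothing later overlaps M5 either.
M8 starts before M1 ends → M1 and M8 overlap.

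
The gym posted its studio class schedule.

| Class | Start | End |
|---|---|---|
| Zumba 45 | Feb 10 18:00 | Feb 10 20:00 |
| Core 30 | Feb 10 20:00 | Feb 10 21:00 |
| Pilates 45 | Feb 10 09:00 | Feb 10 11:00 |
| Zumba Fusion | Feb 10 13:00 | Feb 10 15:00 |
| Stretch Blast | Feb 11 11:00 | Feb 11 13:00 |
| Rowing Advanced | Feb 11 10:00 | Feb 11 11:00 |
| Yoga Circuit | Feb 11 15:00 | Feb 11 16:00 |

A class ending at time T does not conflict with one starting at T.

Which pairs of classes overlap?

Sorted by start: Pilates 45, Zumba Fusion, Zumba 45, Core 30, Rowing Advanced, Stretch Blast, Yoga Circuit.
Zumba Fusion starts after Pilates 45 ends, so Pilates 45 has no further overlaps.
Zumba 45 starts after Zumba Fusion ends, so Zumba Fusion has no further overlaps.
Core 30 starts exactly when Zumba 45 ends (back-to-back, no overlap), so Zumba 45 has no further overlaps.
Rowing Advanced starts after Core 30 ends, so Core 30 has no further overlaps.
Stretch Blast starts exactly when Rowing Advanced ends (back-to-back, no overlap), so Rowing Advanced has no further overlaps.
Yoga Circuit starts after Stretch Blast ends.

no overlapping pairs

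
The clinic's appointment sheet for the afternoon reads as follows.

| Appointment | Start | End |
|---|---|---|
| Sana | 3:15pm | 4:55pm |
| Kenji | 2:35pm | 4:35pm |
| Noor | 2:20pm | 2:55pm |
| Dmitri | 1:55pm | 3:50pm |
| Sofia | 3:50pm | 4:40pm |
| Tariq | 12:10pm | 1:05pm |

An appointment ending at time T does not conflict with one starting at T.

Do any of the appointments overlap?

Yes

Sorted by start: Tariq, Dmitri, Noor, Kenji, Sana, Sofia.
Dmitri starts after Tariq ends, so Tariq has no further overlaps.
Noor starts before Dmitri ends → Dmitri and Noor overlap.
That's a conflict, so the schedule is not conflict-free.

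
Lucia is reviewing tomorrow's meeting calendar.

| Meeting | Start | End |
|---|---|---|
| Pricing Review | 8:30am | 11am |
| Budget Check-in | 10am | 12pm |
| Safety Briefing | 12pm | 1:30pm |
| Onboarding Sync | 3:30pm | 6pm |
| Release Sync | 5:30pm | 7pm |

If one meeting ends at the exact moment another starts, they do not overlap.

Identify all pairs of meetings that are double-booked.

Budget Check-in & Pricing Review, Onboarding Sync & Release Sync

Sorted by start: Pricing Review, Budget Check-in, Safety Briefing, Onboarding Sync, Release Sync.
Budget Check-in starts before Pricing Review ends → Pricing Review and Budget Check-in overlap.
Safety Briefing starts after Pricing Review ends — done with Pricing Review.
Safety Briefing starts exactly when Budget Check-in ends (back-to-back, no overlap) — done with Budget Check-in.
Onboarding Sync starts after Safety Briefing ends — done with Safety Briefing.
Release Sync starts before Onboarding Sync ends → Onboarding Sync and Release Sync overlap.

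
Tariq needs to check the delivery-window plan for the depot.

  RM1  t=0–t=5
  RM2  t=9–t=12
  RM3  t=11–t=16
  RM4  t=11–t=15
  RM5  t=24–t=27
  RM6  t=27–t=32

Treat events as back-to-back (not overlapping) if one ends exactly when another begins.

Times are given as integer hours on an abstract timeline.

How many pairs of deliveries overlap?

3

Sorted by start: RM1, RM2, RM3, RM4, RM5, RM6.
RM2 starts after RM1 ends, so nothing later overlaps RM1 either.
RM3 starts before RM2 ends → RM2 and RM3 overlap.
RM4 starts before RM2 ends → RM2 and RM4 overlap.
RM5 starts after RM2 ends, so nothing later overlaps RM2 either.
RM4 starts before RM3 ends → RM3 and RM4 overlap.
RM5 starts after RM3 ends, so nothing later overlaps RM3 either.
RM5 starts after RM4 ends, so nothing later overlaps RM4 either.
RM6 starts exactly when RM5 ends (back-to-back, no overlap).
Overlapping pairs: RM2 & RM3, RM2 & RM4, RM3 & RM4 — 3 in total.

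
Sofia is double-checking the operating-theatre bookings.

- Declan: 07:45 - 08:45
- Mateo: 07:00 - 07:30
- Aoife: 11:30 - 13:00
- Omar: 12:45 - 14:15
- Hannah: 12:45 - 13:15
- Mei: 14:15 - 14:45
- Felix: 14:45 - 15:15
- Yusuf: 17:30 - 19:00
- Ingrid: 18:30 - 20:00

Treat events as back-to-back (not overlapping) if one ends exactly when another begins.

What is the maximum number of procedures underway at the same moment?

Sweep the timeline, counting +1 at each start and −1 at each end (ends before starts at a tie):
07:00 start Mateo → 1
07:30 end Mateo → 0
07:45 start Declan → 1
08:45 end Declan → 0
11:30 start Aoife → 1
12:45 start Hannah → 2
12:45 start Omar → 3
13:00 end Aoife → 2
13:15 end Hannah → 1
14:15 end Omar → 0
14:15 start Mei → 1
14:45 end Mei → 0
14:45 start Felix → 1
15:15 end Felix → 0
17:30 start Yusuf → 1
18:30 start Ingrid → 2
19:00 end Yusuf → 1
20:00 end Ingrid → 0
Peak is 3, at 12:45 (Aoife, Hannah, Omar).

3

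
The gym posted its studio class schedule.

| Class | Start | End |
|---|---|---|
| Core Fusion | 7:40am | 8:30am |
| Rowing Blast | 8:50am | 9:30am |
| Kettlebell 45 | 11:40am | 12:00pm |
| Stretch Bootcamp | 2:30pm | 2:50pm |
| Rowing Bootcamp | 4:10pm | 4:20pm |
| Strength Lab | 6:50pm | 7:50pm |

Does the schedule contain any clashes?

No

Check each pair: they overlap iff neither finishes before the other starts.
Sorted by start: Core Fusion, Rowing Blast, Kettlebell 45, Stretch Bootcamp, Rowing Bootcamp, Strength Lab.
Rowing Blast starts after Core Fusion ends — done with Core Fusion.
Kettlebell 45 starts after Rowing Blast ends — done with Rowing Blast.
Stretch Bootcamp starts after Kettlebell 45 ends — done with Kettlebell 45.
Rowing Bootcamp starts after Stretch Bootcamp ends — done with Stretch Bootcamp.
Strength Lab starts after Rowing Bootcamp ends.
Every pair is clear; the schedule has no overlaps.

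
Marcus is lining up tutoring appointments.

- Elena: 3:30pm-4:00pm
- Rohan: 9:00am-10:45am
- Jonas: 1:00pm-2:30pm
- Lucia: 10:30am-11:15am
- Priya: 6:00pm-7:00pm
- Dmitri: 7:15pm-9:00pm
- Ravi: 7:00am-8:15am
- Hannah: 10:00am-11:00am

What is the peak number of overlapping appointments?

3

Sort all start/end points and keep a running count:
7:00am start Ravi → 1
8:15am end Ravi → 0
9:00am start Rohan → 1
10:00am start Hannah → 2
10:30am start Lucia → 3
10:45am end Rohan → 2
11:00am end Hannah → 1
11:15am end Lucia → 0
1:00pm start Jonas → 1
2:30pm end Jonas → 0
3:30pm start Elena → 1
4:00pm end Elena → 0
6:00pm start Priya → 1
7:00pm end Priya → 0
7:15pm start Dmitri → 1
9:00pm end Dmitri → 0
Peak is 3, at 10:30am (Hannah, Lucia, Rohan).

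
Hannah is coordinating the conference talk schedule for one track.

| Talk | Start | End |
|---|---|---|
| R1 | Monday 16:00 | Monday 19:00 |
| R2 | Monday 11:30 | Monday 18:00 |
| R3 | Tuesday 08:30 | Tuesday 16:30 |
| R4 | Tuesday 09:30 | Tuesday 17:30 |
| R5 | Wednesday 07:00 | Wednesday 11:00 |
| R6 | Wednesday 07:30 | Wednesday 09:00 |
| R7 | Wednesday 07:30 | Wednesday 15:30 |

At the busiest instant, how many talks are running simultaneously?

3

Sweep the timeline, counting +1 at each start and −1 at each end (ends before starts at a tie):
Monday 11:30 start R2 → 1
Monday 16:00 start R1 → 2
Monday 18:00 end R2 → 1
Monday 19:00 end R1 → 0
Tuesday 08:30 start R3 → 1
Tuesday 09:30 start R4 → 2
Tuesday 16:30 end R3 → 1
Tuesday 17:30 end R4 → 0
Wednesday 07:00 start R5 → 1
Wednesday 07:30 start R6 → 2
Wednesday 07:30 start R7 → 3
Wednesday 09:00 end R6 → 2
Wednesday 11:00 end R5 → 1
Wednesday 15:30 end R7 → 0
Peak is 3, at Wednesday 07:30 (R5, R6, R7).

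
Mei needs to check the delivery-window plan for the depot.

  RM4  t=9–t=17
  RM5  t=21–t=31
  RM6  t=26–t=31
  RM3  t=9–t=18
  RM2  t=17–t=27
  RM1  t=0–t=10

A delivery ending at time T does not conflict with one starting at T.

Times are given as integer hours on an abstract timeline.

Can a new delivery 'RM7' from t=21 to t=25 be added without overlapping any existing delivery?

RM1: ends t=10 at or before RM7 starts t=21 → clear.
RM3: ends t=18 at or before RM7 starts t=21 → clear.
RM4: ends t=17 at or before RM7 starts t=21 → clear.
RM2: starts t=17 before RM7 ends t=25, and ends t=27 after RM7 starts t=21 → overlap.
RM5: starts t=21 before RM7 ends t=25, and ends t=31 after RM7 starts t=21 → overlap.
RM6: starts t=26 at or after RM7 ends t=25 → clear.
RM7 overlaps RM2, RM5.

No — it overlaps RM2, RM5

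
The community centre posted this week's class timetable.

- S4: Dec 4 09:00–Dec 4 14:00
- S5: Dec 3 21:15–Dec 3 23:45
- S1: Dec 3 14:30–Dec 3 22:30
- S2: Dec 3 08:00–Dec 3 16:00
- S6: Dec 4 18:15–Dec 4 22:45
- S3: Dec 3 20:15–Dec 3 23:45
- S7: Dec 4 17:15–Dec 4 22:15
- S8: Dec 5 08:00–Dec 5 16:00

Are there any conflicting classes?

Sorted by start: S2, S1, S3, S5, S4, S7, S6, S8.
S1 starts before S2 ends → S2 and S1 overlap.
That's a conflict, so the schedule is not conflict-free.

Yes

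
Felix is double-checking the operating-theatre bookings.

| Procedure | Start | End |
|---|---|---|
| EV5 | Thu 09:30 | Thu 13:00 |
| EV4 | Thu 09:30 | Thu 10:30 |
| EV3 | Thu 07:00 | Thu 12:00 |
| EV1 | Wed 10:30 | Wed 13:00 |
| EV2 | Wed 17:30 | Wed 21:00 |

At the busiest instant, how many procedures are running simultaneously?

Walk through starts and ends in time order (an end at T is processed before a start at T):
Wed 10:30 start EV1 → 1
Wed 13:00 end EV1 → 0
Wed 17:30 start EV2 → 1
Wed 21:00 end EV2 → 0
Thu 07:00 start EV3 → 1
Thu 09:30 start EV4 → 2
Thu 09:30 start EV5 → 3
Thu 10:30 end EV4 → 2
Thu 12:00 end EV3 → 1
Thu 13:00 end EV5 → 0
Peak is 3, at Thu 09:30 (EV3, EV4, EV5).

3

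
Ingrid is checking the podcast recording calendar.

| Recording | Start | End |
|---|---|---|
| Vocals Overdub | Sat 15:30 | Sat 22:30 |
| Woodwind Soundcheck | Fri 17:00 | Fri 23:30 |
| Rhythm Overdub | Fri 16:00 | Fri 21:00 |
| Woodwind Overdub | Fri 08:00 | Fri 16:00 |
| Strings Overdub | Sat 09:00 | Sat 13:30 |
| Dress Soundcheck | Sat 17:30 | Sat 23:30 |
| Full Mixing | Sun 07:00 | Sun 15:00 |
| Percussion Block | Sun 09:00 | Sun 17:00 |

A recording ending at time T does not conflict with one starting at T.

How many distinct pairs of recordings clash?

Check each pair: they overlap iff neither finishes before the other starts.
Sorted by start: Woodwind Overdub, Rhythm Overdub, Woodwind Soundcheck, Strings Overdub, Vocals Overdub, Dress Soundcheck, Full Mixing, Percussion Block.
Rhythm Overdub starts exactly when Woodwind Overdub ends (back-to-back, no overlap), so nothing later overlaps Woodwind Overdub either.
Woodwind Soundcheck starts before Rhythm Overdub ends → Rhythm Overdub and Woodwind Soundcheck overlap.
Strings Overdub starts after Rhythm Overdub ends, so nothing later overlaps Rhythm Overdub either.
Strings Overdub starts after Woodwind Soundcheck ends, so nothing later overlaps Woodwind Soundcheck either.
Vocals Overdub starts after Strings Overdub ends, so nothing later overlaps Strings Overdub either.
Dress Soundcheck starts before Vocals Overdub ends → Vocals Overdub and Dress Soundcheck overlap.
Full Mixing starts after Vocals Overdub ends, so nothing later overlaps Vocals Overdub either.
Full Mixing starts after Dress Soundcheck ends, so nothing later overlaps Dress Soundcheck either.
Percussion Block starts before Full Mixing ends → Full Mixing and Percussion Block overlap.
Overlapping pairs: Dress Soundcheck & Vocals Overdub, Full Mixing & Percussion Block, Rhythm Overdub & Woodwind Soundcheck — 3 in total.

3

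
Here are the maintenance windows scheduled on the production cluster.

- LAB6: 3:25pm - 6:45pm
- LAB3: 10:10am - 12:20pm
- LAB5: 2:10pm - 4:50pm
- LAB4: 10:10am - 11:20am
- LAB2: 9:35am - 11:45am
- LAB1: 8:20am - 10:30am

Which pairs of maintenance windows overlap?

LAB1 & LAB2, LAB1 & LAB3, LAB1 & LAB4, LAB2 & LAB3, LAB2 & LAB4, LAB3 & LAB4, LAB5 & LAB6

Sorted by start: LAB1, LAB2, LAB3, LAB4, LAB5, LAB6.
LAB2 starts before LAB1 ends → LAB1 and LAB2 overlap.
LAB3 starts before LAB1 ends → LAB1 and LAB3 overlap.
LAB4 starts before LAB1 ends → LAB1 and LAB4 overlap.
LAB5 starts after LAB1 ends, so nothing later overlaps LAB1 either.
LAB3 starts before LAB2 ends → LAB2 and LAB3 overlap.
LAB4 starts before LAB2 ends → LAB2 and LAB4 overlap.
LAB5 starts after LAB2 ends, so nothing later overlaps LAB2 either.
LAB4 starts before LAB3 ends → LAB3 and LAB4 overlap.
LAB5 starts after LAB3 ends, so nothing later overlaps LAB3 either.
LAB5 starts after LAB4 ends, so nothing later overlaps LAB4 either.
LAB6 starts before LAB5 ends → LAB5 and LAB6 overlap.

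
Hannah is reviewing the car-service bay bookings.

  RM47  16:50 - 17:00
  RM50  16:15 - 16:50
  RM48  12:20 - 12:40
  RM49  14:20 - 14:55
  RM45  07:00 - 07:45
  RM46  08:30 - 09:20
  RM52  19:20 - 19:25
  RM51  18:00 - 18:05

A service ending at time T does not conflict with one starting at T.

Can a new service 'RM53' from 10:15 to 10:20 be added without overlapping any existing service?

RM45: ends 07:45 at or before RM53 starts 10:15 → clear.
RM46: ends 09:20 at or before RM53 starts 10:15 → clear.
RM48: starts 12:20 at or after RM53 ends 10:20 → clear.
RM49: starts 14:20 at or after RM53 ends 10:20 → clear.
RM50: starts 16:15 at or after RM53 ends 10:20 → clear.
RM47: starts 16:50 at or after RM53 ends 10:20 → clear.
RM51: starts 18:00 at or after RM53 ends 10:20 → clear.
RM52: starts 19:20 at or after RM53 ends 10:20 → clear.

Yes — the slot is free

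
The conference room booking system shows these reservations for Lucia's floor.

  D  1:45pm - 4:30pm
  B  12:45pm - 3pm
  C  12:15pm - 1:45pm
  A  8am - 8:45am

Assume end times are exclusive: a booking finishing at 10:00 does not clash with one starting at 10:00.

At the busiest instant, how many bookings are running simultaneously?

Sort all start/end points and keep a running count:
8am start A → 1
8:45am end A → 0
12:15pm start C → 1
12:45pm start B → 2
1:45pm end C → 1
1:45pm start D → 2
3pm end B → 1
4:30pm end D → 0
Peak is 2, at 12:45pm (B, C).

2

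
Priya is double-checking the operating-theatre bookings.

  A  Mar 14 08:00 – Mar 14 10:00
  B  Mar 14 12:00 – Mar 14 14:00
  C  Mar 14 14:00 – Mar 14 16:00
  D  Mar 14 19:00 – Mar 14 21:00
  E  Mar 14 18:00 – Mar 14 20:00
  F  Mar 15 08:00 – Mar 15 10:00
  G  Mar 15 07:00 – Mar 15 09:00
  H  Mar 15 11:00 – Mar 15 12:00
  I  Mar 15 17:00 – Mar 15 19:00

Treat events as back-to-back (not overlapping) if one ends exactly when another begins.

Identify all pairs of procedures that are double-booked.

Sorted by start: A, B, C, E, D, G, F, H, I.
B starts after A ends, so nothing later overlaps A either.
C starts exactly when B ends (back-to-back, no overlap), so nothing later overlaps B either.
E starts after C ends, so nothing later overlaps C either.
D starts before E ends → E and D overlap.
G starts after E ends, so nothing later overlaps E either.
G starts after D ends, so nothing later overlaps D either.
F starts before G ends → G and F overlap.
H starts after G ends, so nothing later overlaps G either.
H starts after F ends, so nothing later overlaps F either.
I starts after H ends.

D & E, F & G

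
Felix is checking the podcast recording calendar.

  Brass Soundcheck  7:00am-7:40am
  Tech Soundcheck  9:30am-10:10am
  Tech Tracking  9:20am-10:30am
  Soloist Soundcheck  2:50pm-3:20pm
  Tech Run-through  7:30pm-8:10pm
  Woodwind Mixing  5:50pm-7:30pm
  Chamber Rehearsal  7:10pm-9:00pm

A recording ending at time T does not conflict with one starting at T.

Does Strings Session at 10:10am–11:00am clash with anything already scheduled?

Brass Soundcheck: ends 7:40am at or before Strings Session starts 10:10am → clear.
Tech Tracking: starts 9:20am before Strings Session ends 11:00am, and ends 10:30am after Strings Session starts 10:10am → overlap.
Tech Soundcheck: ends 10:10am at or before Strings Session starts 10:10am → clear.
Soloist Soundcheck: starts 2:50pm at or after Strings Session ends 11:00am → clear.
Woodwind Mixing: starts 5:50pm at or after Strings Session ends 11:00am → clear.
Chamber Rehearsal: starts 7:10pm at or after Strings Session ends 11:00am → clear.
Tech Run-through: starts 7:30pm at or after Strings Session ends 11:00am → clear.
Strings Session overlaps Tech Tracking.

Yes — it overlaps Tech Tracking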